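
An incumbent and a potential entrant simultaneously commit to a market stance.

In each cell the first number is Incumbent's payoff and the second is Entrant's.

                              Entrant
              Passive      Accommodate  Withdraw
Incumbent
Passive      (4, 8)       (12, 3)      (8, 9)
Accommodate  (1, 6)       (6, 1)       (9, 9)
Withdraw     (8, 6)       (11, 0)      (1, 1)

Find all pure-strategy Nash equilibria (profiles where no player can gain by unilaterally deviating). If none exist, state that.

For each player, find the best response to each opponent profile; mutual best responses are the pure NE.
Incumbent against Passive: payoffs 4, 1, 8 → best response Withdraw.
Incumbent against Accommodate: payoffs 12, 6, 11 → best response Passive.
Incumbent against Withdraw: payoffs 8, 9, 1 → best response Accommodate.
Entrant against Passive: payoffs 8, 3, 9 → best response Withdraw.
Entrant against Accommodate: payoffs 6, 1, 9 → best response Withdraw.
Entrant against Withdraw: payoffs 6, 0, 1 → best response Passive.
Mutual best responses: (Accommodate, Withdraw); (Withdraw, Passive).

The pure Nash equilibria are (Accommodate, Withdraw) and (Withdraw, Passive).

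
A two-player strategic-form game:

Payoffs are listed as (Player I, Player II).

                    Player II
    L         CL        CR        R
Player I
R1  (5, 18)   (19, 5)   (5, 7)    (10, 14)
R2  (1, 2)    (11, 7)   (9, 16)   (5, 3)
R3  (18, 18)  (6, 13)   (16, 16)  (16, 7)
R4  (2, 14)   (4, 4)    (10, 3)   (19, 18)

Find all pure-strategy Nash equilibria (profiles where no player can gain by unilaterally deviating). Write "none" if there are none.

Player I against L: payoffs 5, 1, 18, 2 → best response R3.
Player I against CL: payoffs 19, 11, 6, 4 → best response R1.
Player I against CR: payoffs 5, 9, 16, 10 → best response R3.
Player I against R: payoffs 10, 5, 16, 19 → best response R4.
Player II against R1: payoffs 18, 5, 7, 14 → best response L.
Player II against R2: payoffs 2, 7, 16, 3 → best response CR.
Player II against R3: payoffs 18, 13, 16, 7 → best response L.
Player II against R4: payoffs 14, 4, 3, 18 → best response R.
Mutual best responses: (R3, L); (R4, R).

(R3, L); (R4, R)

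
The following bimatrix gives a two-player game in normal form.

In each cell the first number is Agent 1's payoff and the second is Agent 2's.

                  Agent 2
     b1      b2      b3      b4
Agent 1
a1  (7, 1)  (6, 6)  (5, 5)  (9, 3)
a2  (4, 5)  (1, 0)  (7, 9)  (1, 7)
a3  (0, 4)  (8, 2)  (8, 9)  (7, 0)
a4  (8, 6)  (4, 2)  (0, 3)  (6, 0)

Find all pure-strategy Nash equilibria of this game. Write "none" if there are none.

The pure Nash equilibria are (a3, b3); (a4, b1).

For each strategy profile, look for a profitable unilateral deviation.
(a1, b1): Agent 1 can switch to a4 (7 → 8). Not NE.
(a1, b2): Agent 1 can switch to a3 (6 → 8). Not NE.
(a1, b3): Agent 1 can switch to a2 (5 → 7). Not NE.
(a1, b4): Agent 2 can switch to b2 (3 → 6). Not NE.
(a2, b1): Agent 1 can switch to a1 (4 → 7). Not NE.
(a2, b2): Agent 1 can switch to a1 (1 → 6). Not NE.
(a3, b3): Agent 1 gets 8, best alternative 7; Agent 2 gets 9, best alternative 4. No profitable deviation — NE.
(a4, b1): Agent 1 gets 8, best alternative 7; Agent 2 gets 6, best alternative 3. No profitable deviation — NE.
(The remaining 8 profiles each have a profitable deviation by the same check.)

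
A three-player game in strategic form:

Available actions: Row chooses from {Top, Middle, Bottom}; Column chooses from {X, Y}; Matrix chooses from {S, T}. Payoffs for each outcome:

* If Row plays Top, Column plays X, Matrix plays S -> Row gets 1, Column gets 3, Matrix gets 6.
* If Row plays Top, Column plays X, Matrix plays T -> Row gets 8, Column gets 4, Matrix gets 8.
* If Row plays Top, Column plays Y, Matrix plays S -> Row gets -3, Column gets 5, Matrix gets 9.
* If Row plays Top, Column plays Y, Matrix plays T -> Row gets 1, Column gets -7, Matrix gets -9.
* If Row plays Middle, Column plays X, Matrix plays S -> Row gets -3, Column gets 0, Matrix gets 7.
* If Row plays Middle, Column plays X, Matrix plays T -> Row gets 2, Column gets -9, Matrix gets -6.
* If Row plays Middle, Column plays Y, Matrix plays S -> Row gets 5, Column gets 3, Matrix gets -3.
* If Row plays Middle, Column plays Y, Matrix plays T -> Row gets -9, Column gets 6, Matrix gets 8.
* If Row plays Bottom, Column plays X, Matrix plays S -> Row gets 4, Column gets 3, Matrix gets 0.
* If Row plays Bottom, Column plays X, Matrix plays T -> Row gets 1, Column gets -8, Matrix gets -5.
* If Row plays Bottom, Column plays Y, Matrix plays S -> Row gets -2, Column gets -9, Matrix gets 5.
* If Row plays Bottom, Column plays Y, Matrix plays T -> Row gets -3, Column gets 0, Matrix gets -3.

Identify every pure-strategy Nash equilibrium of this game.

Row against (X, S): payoffs 1, -3, 4 → best response Bottom.
Row against (X, T): payoffs 8, 2, 1 → best response Top.
Row against (Y, S): payoffs -3, 5, -2 → best response Middle.
Row against (Y, T): payoffs 1, -9, -3 → best response Top.
Column against (Top, S): payoffs 3, 5 → best response Y.
Column against (Top, T): payoffs 4, -7 → best response X.
Column against (Middle, S): payoffs 0, 3 → best response Y.
Column against (Middle, T): payoffs -9, 6 → best response Y.
Column against (Bottom, S): payoffs 3, -9 → best response X.
Column against (Bottom, T): payoffs -8, 0 → best response Y.
Matrix against (Top, X): payoffs 6, 8 → best response T.
Matrix against (Top, Y): payoffs 9, -9 → best response S.
Matrix against (Middle, X): payoffs 7, -6 → best response S.
Matrix against (Middle, Y): payoffs -3, 8 → best response T.
Matrix against (Bottom, X): payoffs 0, -5 → best response S.
Matrix against (Bottom, Y): payoffs 5, -3 → best response S.
Mutual best responses: (Top, X, T); (Bottom, X, S).

The pure Nash equilibria are (Top, X, T), (Bottom, X, S).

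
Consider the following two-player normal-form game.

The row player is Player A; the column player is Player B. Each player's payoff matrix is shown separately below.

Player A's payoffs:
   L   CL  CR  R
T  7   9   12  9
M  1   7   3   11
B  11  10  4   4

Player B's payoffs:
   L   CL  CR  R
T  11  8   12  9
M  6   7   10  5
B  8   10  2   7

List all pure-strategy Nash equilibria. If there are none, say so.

(T, CR); (B, CL)

Mark each player's best response to every combination of opponents' strategies; a profile where every player is best-responding is a pure Nash equilibrium.
Player A against L: payoffs 7, 1, 11 → best response B.
Player A against CL: payoffs 9, 7, 10 → best response B.
Player A against CR: payoffs 12, 3, 4 → best response T.
Player A against R: payoffs 9, 11, 4 → best response M.
Player B against T: payoffs 11, 8, 12, 9 → best response CR.
Player B against M: payoffs 6, 7, 10, 5 → best response CR.
Player B against B: payoffs 8, 10, 2, 7 → best response CL.
Mutual best responses: (T, CR); (B, CL).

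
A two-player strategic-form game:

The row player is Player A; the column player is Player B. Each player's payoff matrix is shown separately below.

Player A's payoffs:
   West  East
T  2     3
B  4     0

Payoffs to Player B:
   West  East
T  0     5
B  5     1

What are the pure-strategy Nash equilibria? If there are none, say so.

Player A against West: payoffs 2, 4 → best response B.
Player A against East: payoffs 3, 0 → best response T.
Player B against T: payoffs 0, 5 → best response East.
Player B against B: payoffs 5, 1 → best response West.
Mutual best responses: (T, East); (B, West).

(T, East), (B, West)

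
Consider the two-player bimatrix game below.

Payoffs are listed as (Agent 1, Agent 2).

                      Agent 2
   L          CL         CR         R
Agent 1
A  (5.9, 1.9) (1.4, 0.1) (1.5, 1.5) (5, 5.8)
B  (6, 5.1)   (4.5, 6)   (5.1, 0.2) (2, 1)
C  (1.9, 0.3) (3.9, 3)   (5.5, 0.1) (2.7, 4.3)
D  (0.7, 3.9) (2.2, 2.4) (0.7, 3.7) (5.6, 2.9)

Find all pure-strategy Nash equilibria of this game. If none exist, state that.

Pure NE: (B, CL)

(A, L): Agent 1 can switch to B (5.9 → 6). Not NE.
(A, CL): Agent 1 can switch to B (1.4 → 4.5). Not NE.
(A, CR): Agent 1 can switch to B (1.5 → 5.1). Not NE.
(A, R): Agent 1 can switch to D (5 → 5.6). Not NE.
(B, L): Agent 2 can switch to CL (5.1 → 6). Not NE.
(B, CL): Agent 1 gets 4.5, best alternative 3.9; Agent 2 gets 6, best alternative 5.1. No profitable deviation — NE.
(B, CR): Agent 1 can switch to C (5.1 → 5.5). Not NE.
(B, R): Agent 1 can switch to A (2 → 5). Not NE.
(C, L): Agent 1 can switch to A (1.9 → 5.9). Not NE.
(C, CL): Agent 1 can switch to B (3.9 → 4.5). Not NE.
(C, CR): Agent 2 can switch to L (0.1 → 0.3). Not NE.
(The remaining 5 profiles each have a profitable deviation by the same check.)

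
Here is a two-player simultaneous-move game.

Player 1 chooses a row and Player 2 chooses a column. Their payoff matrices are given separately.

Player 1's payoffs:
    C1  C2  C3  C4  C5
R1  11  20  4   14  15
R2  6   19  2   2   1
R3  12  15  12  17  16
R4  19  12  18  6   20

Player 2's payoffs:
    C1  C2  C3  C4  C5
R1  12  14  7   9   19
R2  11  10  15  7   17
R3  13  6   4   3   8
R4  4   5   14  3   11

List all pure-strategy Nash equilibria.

(R4, C3)

Check each profile: it is a Nash equilibrium iff no player can strictly gain by switching unilaterally.
(R1, C1): Player 1 can switch to R3 (11 → 12). Not NE.
(R1, C2): Player 2 can switch to C5 (14 → 19). Not NE.
(R1, C3): Player 1 can switch to R3 (4 → 12). Not NE.
(R1, C4): Player 1 can switch to R3 (14 → 17). Not NE.
(R1, C5): Player 1 can switch to R3 (15 → 16). Not NE.
(R2, C1): Player 1 can switch to R1 (6 → 11). Not NE.
(R4, C3): Player 1 gets 18, best alternative 12; Player 2 gets 14, best alternative 11. No profitable deviation — NE.
(The remaining 13 profiles each have a profitable deviation by the same check.)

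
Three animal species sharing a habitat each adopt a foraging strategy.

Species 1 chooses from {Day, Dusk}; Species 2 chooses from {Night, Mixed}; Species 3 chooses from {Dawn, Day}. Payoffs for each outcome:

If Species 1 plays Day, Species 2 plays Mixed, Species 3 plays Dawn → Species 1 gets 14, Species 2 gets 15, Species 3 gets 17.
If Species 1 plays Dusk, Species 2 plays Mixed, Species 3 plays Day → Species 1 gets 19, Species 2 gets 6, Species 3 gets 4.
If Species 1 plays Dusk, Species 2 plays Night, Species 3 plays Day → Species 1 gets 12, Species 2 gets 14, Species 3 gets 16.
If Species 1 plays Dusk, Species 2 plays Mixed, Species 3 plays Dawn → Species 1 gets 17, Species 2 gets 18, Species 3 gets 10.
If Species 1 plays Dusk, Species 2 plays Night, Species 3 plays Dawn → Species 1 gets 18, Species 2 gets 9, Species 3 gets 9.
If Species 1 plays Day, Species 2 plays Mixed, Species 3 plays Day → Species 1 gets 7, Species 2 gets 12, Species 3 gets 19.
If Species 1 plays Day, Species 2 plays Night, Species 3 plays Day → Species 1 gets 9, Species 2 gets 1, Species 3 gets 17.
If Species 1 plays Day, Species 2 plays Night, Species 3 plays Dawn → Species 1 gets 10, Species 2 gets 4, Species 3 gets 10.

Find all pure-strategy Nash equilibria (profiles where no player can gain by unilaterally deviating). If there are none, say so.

The pure Nash equilibria are (Dusk, Night, Day) and (Dusk, Mixed, Dawn).

Species 1 against (Night, Dawn): payoffs 10, 18 → best response Dusk.
Species 1 against (Night, Day): payoffs 9, 12 → best response Dusk.
Species 1 against (Mixed, Dawn): payoffs 14, 17 → best response Dusk.
Species 1 against (Mixed, Day): payoffs 7, 19 → best response Dusk.
Species 2 against (Day, Dawn): payoffs 4, 15 → best response Mixed.
Species 2 against (Day, Day): payoffs 1, 12 → best response Mixed.
Species 2 against (Dusk, Dawn): payoffs 9, 18 → best response Mixed.
Species 2 against (Dusk, Day): payoffs 14, 6 → best response Night.
Species 3 against (Day, Night): payoffs 10, 17 → best response Day.
Species 3 against (Day, Mixed): payoffs 17, 19 → best response Day.
Species 3 against (Dusk, Night): payoffs 9, 16 → best response Day.
Species 3 against (Dusk, Mixed): payoffs 10, 4 → best response Dawn.
Mutual best responses: (Dusk, Night, Day); (Dusk, Mixed, Dawn).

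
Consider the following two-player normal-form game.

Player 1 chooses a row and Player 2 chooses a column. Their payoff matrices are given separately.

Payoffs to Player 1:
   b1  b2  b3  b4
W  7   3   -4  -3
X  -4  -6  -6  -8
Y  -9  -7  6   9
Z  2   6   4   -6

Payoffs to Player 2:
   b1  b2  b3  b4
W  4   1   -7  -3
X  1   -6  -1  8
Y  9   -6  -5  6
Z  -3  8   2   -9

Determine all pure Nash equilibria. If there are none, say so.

The pure Nash equilibria are (W, b1) and (Z, b2).

(W, b1): Player 1 gets 7, best alternative 2; Player 2 gets 4, best alternative 1. No profitable deviation — NE.
(W, b2): Player 1 can switch to Z (3 → 6). Not NE.
(W, b3): Player 1 can switch to Y (-4 → 6). Not NE.
(W, b4): Player 1 can switch to Y (-3 → 9). Not NE.
(X, b1): Player 1 can switch to W (-4 → 7). Not NE.
(X, b2): Player 1 can switch to W (-6 → 3). Not NE.
(X, b3): Player 1 can switch to W (-6 → -4). Not NE.
(Z, b2): Player 1 gets 6, best alternative 3; Player 2 gets 8, best alternative 2. No profitable deviation — NE.
(The remaining 8 profiles each have a profitable deviation by the same check.)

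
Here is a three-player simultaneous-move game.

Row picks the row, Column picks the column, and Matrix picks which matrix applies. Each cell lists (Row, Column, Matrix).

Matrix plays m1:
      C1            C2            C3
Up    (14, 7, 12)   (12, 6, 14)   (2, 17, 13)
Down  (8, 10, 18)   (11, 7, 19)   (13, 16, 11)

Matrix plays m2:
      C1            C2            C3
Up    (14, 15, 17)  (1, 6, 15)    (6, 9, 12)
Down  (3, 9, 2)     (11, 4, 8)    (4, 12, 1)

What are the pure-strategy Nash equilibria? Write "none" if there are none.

For each strategy profile, look for a profitable unilateral deviation.
(Up, C1, m1): Column can switch to C3 (7 → 17). Not NE.
(Up, C1, m2): Row gets 14, best alternative 3; Column gets 15, best alternative 9; Matrix gets 17, best alternative 12. No profitable deviation — NE.
(Up, C2, m1): Column can switch to C1 (6 → 7). Not NE.
(Up, C2, m2): Row can switch to Down (1 → 11). Not NE.
(Up, C3, m1): Row can switch to Down (2 → 13). Not NE.
(Up, C3, m2): Column can switch to C1 (9 → 15). Not NE.
(Down, C1, m1): Row can switch to Up (8 → 14). Not NE.
(Down, C1, m2): Row can switch to Up (3 → 14). Not NE.
(Down, C2, m1): Row can switch to Up (11 → 12). Not NE.
(Down, C3, m1): Row gets 13, best alternative 2; Column gets 16, best alternative 10; Matrix gets 11, best alternative 1. No profitable deviation — NE.
(The remaining 2 profiles each have a profitable deviation by the same check.)

(Up, C1, m2), (Down, C3, m1)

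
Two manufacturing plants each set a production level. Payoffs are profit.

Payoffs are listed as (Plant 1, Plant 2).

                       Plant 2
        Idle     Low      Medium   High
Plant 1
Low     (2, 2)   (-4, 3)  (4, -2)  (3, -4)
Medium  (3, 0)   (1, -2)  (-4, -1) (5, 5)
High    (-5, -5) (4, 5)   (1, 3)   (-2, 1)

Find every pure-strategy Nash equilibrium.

The pure Nash equilibria are (Medium, High); (High, Low).

(Low, Idle): Plant 1 can switch to Medium (2 → 3). Not NE.
(Low, Low): Plant 1 can switch to Medium (-4 → 1). Not NE.
(Low, Medium): Plant 2 can switch to Idle (-2 → 2). Not NE.
(Low, High): Plant 1 can switch to Medium (3 → 5). Not NE.
(Medium, Idle): Plant 2 can switch to High (0 → 5). Not NE.
(Medium, Low): Plant 1 can switch to High (1 → 4). Not NE.
(Medium, Medium): Plant 1 can switch to Low (-4 → 4). Not NE.
(Medium, High): Plant 1 gets 5, best alternative 3; Plant 2 gets 5, best alternative 0. No profitable deviation — NE.
(High, Idle): Plant 1 can switch to Low (-5 → 2). Not NE.
(High, Low): Plant 1 gets 4, best alternative 1; Plant 2 gets 5, best alternative 3. No profitable deviation — NE.
(The remaining 2 profiles each have a profitable deviation by the same check.)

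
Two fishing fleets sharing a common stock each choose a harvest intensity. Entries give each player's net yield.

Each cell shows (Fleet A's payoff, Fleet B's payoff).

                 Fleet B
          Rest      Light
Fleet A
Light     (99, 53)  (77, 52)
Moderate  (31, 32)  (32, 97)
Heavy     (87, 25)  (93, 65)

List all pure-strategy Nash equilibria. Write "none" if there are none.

Pure-strategy Nash equilibria: (Light, Rest), (Heavy, Light)

Check each profile: it is a Nash equilibrium iff no player can strictly gain by switching unilaterally.
(Light, Rest): Fleet A gets 99, best alternative 87; Fleet B gets 53, best alternative 52. No profitable deviation — NE.
(Light, Light): Fleet A can switch to Heavy (77 → 93). Not NE.
(Moderate, Rest): Fleet A can switch to Light (31 → 99). Not NE.
(Moderate, Light): Fleet A can switch to Light (32 → 77). Not NE.
(Heavy, Rest): Fleet A can switch to Light (87 → 99). Not NE.
(Heavy, Light): Fleet A gets 93, best alternative 77; Fleet B gets 65, best alternative 25. No profitable deviation — NE.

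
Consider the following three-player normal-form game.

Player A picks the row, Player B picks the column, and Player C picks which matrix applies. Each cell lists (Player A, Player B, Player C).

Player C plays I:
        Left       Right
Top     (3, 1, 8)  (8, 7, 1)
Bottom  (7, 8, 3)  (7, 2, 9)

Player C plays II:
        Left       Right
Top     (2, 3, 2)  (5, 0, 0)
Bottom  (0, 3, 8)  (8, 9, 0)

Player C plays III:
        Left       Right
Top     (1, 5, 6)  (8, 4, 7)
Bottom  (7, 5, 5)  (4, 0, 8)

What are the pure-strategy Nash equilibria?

There is no pure-strategy Nash equilibrium.

Mark each player's best response to every combination of opponents' strategies; a profile where every player is best-responding is a pure Nash equilibrium.
Player A against (Left, I): payoffs 3, 7 → best response Bottom.
Player A against (Left, II): payoffs 2, 0 → best response Top.
Player A against (Left, III): payoffs 1, 7 → best response Bottom.
Player A against (Right, I): payoffs 8, 7 → best response Top.
Player A against (Right, II): payoffs 5, 8 → best response Bottom.
Player A against (Right, III): payoffs 8, 4 → best response Top.
Player B against (Top, I): payoffs 1, 7 → best response Right.
Player B against (Top, II): payoffs 3, 0 → best response Left.
Player B against (Top, III): payoffs 5, 4 → best response Left.
Player B against (Bottom, I): payoffs 8, 2 → best response Left.
Player B against (Bottom, II): payoffs 3, 9 → best response Right.
Player B against (Bottom, III): payoffs 5, 0 → best response Left.
Player C against (Top, Left): payoffs 8, 2, 6 → best response I.
Player C against (Top, Right): payoffs 1, 0, 7 → best response III.
Player C against (Bottom, Left): payoffs 3, 8, 5 → best response II.
Player C against (Bottom, Right): payoffs 9, 0, 8 → best response I.
No profile is a mutual best response for all players.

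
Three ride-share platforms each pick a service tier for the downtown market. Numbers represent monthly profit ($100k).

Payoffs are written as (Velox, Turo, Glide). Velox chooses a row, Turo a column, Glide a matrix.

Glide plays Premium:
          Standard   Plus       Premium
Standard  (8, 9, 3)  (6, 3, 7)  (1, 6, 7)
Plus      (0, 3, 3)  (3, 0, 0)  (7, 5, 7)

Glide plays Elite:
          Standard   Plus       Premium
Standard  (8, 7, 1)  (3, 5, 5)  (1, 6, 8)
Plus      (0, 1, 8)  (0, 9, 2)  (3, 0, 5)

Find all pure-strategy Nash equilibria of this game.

(Standard, Standard, Premium): Velox gets 8, best alternative 0; Turo gets 9, best alternative 6; Glide gets 3, best alternative 1. No profitable deviation — NE.
(Standard, Standard, Elite): Glide can switch to Premium (1 → 3). Not NE.
(Standard, Plus, Premium): Turo can switch to Standard (3 → 9). Not NE.
(Standard, Plus, Elite): Turo can switch to Standard (5 → 7). Not NE.
(Standard, Premium, Premium): Velox can switch to Plus (1 → 7). Not NE.
(Standard, Premium, Elite): Velox can switch to Plus (1 → 3). Not NE.
(Plus, Standard, Premium): Velox can switch to Standard (0 → 8). Not NE.
(Plus, Standard, Elite): Velox can switch to Standard (0 → 8). Not NE.
(Plus, Plus, Premium): Velox can switch to Standard (3 → 6). Not NE.
(Plus, Plus, Elite): Velox can switch to Standard (0 → 3). Not NE.
(Plus, Premium, Premium): Velox gets 7, best alternative 1; Turo gets 5, best alternative 3; Glide gets 7, best alternative 5. No profitable deviation — NE.
(Plus, Premium, Elite): Turo can switch to Standard (0 → 1). Not NE.

(Standard, Standard, Premium), (Plus, Premium, Premium)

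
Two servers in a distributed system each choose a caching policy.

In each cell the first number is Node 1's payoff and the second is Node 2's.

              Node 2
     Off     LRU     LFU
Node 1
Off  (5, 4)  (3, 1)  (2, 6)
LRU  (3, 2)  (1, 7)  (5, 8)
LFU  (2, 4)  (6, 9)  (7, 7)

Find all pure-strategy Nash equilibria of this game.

For each strategy profile, look for a profitable unilateral deviation.
(Off, Off): Node 2 can switch to LFU (4 → 6). Not NE.
(Off, LRU): Node 1 can switch to LFU (3 → 6). Not NE.
(Off, LFU): Node 1 can switch to LRU (2 → 5). Not NE.
(LRU, Off): Node 1 can switch to Off (3 → 5). Not NE.
(LRU, LRU): Node 1 can switch to Off (1 → 3). Not NE.
(LRU, LFU): Node 1 can switch to LFU (5 → 7). Not NE.
(LFU, Off): Node 1 can switch to Off (2 → 5). Not NE.
(LFU, LRU): Node 1 gets 6, best alternative 3; Node 2 gets 9, best alternative 7. No profitable deviation — NE.
(LFU, LFU): Node 2 can switch to LRU (7 → 9). Not NE.

The unique pure-strategy Nash equilibrium is (LFU, LRU).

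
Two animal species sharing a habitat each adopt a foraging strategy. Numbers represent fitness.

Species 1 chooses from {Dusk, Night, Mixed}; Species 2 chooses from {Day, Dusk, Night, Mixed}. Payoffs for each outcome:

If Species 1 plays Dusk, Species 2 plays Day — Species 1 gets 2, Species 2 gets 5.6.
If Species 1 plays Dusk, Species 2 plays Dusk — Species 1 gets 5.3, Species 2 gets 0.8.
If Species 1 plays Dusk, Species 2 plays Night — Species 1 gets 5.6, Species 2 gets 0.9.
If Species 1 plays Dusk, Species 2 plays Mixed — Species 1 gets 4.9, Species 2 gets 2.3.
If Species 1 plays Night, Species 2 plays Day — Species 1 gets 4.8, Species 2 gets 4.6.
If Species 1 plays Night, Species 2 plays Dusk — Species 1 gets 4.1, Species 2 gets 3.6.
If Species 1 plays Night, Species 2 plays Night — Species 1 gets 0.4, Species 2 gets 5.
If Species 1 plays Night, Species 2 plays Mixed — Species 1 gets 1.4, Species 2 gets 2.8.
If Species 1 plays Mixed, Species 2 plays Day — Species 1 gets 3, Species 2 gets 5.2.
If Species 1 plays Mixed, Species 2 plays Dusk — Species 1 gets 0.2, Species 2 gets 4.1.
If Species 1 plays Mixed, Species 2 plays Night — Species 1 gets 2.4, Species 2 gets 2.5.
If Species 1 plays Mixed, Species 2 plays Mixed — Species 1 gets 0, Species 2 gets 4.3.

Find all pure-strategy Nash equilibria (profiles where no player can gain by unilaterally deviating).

Species 1 against Day: payoffs 2, 4.8, 3 → best response Night.
Species 1 against Dusk: payoffs 5.3, 4.1, 0.2 → best response Dusk.
Species 1 against Night: payoffs 5.6, 0.4, 2.4 → best response Dusk.
Species 1 against Mixed: payoffs 4.9, 1.4, 0 → best response Dusk.
Species 2 against Dusk: payoffs 5.6, 0.8, 0.9, 2.3 → best response Day.
Species 2 against Night: payoffs 4.6, 3.6, 5, 2.8 → best response Night.
Species 2 against Mixed: payoffs 5.2, 4.1, 2.5, 4.3 → best response Day.
No profile is a mutual best response for all players.

none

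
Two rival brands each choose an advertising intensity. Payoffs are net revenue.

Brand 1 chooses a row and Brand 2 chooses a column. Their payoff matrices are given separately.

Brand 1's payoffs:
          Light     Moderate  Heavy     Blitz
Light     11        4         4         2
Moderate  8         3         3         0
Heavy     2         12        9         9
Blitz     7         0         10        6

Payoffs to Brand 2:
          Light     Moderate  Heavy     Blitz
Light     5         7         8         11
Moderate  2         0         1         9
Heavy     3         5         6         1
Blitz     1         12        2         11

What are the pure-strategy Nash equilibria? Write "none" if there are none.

Mark each player's best response to every combination of opponents' strategies; a profile where every player is best-responding is a pure Nash equilibrium.
Brand 1 against Light: payoffs 11, 8, 2, 7 → best response Light.
Brand 1 against Moderate: payoffs 4, 3, 12, 0 → best response Heavy.
Brand 1 against Heavy: payoffs 4, 3, 9, 10 → best response Blitz.
Brand 1 against Blitz: payoffs 2, 0, 9, 6 → best response Heavy.
Brand 2 against Light: payoffs 5, 7, 8, 11 → best response Blitz.
Brand 2 against Moderate: payoffs 2, 0, 1, 9 → best response Blitz.
Brand 2 against Heavy: payoffs 3, 5, 6, 1 → best response Heavy.
Brand 2 against Blitz: payoffs 1, 12, 2, 11 → best response Moderate.
No profile is a mutual best response for all players.

There is no pure-strategy Nash equilibrium.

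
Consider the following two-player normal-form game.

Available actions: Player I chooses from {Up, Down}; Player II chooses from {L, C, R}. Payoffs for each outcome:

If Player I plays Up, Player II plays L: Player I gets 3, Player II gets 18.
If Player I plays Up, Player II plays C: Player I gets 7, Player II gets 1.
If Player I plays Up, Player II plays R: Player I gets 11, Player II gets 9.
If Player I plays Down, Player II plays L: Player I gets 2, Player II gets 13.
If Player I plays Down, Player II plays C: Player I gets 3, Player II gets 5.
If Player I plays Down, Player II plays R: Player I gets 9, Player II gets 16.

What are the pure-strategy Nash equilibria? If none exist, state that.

The unique pure-strategy Nash equilibrium is (Up, L).

For each strategy profile, look for a profitable unilateral deviation.
(Up, L): Player I gets 3, best alternative 2; Player II gets 18, best alternative 9. No profitable deviation — NE.
(Up, C): Player II can switch to L (1 → 18). Not NE.
(Up, R): Player II can switch to L (9 → 18). Not NE.
(Down, L): Player I can switch to Up (2 → 3). Not NE.
(Down, C): Player I can switch to Up (3 → 7). Not NE.
(Down, R): Player I can switch to Up (9 → 11). Not NE.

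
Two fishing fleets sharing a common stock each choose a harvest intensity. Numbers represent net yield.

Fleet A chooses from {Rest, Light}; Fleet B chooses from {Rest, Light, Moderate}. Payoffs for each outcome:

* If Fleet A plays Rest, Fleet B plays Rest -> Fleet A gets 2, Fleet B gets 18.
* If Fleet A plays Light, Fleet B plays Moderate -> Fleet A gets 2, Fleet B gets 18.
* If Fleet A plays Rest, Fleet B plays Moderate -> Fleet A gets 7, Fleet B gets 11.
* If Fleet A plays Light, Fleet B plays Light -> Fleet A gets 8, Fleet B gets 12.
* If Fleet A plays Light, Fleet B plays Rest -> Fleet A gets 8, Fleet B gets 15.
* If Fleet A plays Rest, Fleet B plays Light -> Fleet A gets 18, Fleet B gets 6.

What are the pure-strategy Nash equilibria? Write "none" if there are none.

none

Fleet A against Rest: payoffs 2, 8 → best response Light.
Fleet A against Light: payoffs 18, 8 → best response Rest.
Fleet A against Moderate: payoffs 7, 2 → best response Rest.
Fleet B against Rest: payoffs 18, 6, 11 → best response Rest.
Fleet B against Light: payoffs 15, 12, 18 → best response Moderate.
No profile is a mutual best response for all players.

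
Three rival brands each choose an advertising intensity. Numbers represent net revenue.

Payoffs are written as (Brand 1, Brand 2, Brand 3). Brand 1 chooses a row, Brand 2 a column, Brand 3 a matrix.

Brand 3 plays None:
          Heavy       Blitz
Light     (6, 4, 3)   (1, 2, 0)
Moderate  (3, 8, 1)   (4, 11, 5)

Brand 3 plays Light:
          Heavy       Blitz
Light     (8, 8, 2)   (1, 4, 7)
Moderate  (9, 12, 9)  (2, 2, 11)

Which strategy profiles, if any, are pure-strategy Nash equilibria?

Brand 1 against (Heavy, None): payoffs 6, 3 → best response Light.
Brand 1 against (Heavy, Light): payoffs 8, 9 → best response Moderate.
Brand 1 against (Blitz, None): payoffs 1, 4 → best response Moderate.
Brand 1 against (Blitz, Light): payoffs 1, 2 → best response Moderate.
Brand 2 against (Light, None): payoffs 4, 2 → best response Heavy.
Brand 2 against (Light, Light): payoffs 8, 4 → best response Heavy.
Brand 2 against (Moderate, None): payoffs 8, 11 → best response Blitz.
Brand 2 against (Moderate, Light): payoffs 12, 2 → best response Heavy.
Brand 3 against (Light, Heavy): payoffs 3, 2 → best response None.
Brand 3 against (Light, Blitz): payoffs 0, 7 → best response Light.
Brand 3 against (Moderate, Heavy): payoffs 1, 9 → best response Light.
Brand 3 against (Moderate, Blitz): payoffs 5, 11 → best response Light.
Mutual best responses: (Light, Heavy, None); (Moderate, Heavy, Light).

(Light, Heavy, None) and (Moderate, Heavy, Light)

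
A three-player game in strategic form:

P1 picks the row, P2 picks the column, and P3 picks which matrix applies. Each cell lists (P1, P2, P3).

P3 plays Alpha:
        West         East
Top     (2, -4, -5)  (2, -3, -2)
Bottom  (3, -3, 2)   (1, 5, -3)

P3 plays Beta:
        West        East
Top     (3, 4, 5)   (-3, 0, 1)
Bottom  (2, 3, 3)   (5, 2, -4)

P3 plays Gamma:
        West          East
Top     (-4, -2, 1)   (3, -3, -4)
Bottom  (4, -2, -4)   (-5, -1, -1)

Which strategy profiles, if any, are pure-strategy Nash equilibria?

For each strategy profile, look for a profitable unilateral deviation.
(Top, West, Alpha): P1 can switch to Bottom (2 → 3). Not NE.
(Top, West, Beta): P1 gets 3, best alternative 2; P2 gets 4, best alternative 0; P3 gets 5, best alternative 1. No profitable deviation — NE.
(Top, West, Gamma): P1 can switch to Bottom (-4 → 4). Not NE.
(Top, East, Alpha): P3 can switch to Beta (-2 → 1). Not NE.
(Top, East, Beta): P1 can switch to Bottom (-3 → 5). Not NE.
(Top, East, Gamma): P2 can switch to West (-3 → -2). Not NE.
(Bottom, West, Alpha): P2 can switch to East (-3 → 5). Not NE.
(Bottom, West, Beta): P1 can switch to Top (2 → 3). Not NE.
(Bottom, West, Gamma): P2 can switch to East (-2 → -1). Not NE.
(The remaining 3 profiles each have a profitable deviation by the same check.)

The unique pure-strategy Nash equilibrium is (Top, West, Beta).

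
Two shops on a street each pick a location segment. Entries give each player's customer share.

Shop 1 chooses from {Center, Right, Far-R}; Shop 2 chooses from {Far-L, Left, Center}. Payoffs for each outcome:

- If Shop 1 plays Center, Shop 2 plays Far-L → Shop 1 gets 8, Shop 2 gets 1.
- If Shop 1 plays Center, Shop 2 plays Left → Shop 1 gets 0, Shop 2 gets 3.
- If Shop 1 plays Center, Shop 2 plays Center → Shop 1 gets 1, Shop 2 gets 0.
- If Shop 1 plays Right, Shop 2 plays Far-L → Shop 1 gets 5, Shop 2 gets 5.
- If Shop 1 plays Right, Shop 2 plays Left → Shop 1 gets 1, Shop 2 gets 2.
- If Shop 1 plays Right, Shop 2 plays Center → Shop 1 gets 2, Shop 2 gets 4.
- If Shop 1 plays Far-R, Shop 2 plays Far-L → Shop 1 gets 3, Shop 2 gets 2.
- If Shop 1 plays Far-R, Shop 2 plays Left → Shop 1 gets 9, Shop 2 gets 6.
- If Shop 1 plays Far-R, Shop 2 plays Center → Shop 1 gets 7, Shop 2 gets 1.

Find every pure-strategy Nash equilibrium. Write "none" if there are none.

Shop 1 against Far-L: payoffs 8, 5, 3 → best response Center.
Shop 1 against Left: payoffs 0, 1, 9 → best response Far-R.
Shop 1 against Center: payoffs 1, 2, 7 → best response Far-R.
Shop 2 against Center: payoffs 1, 3, 0 → best response Left.
Shop 2 against Right: payoffs 5, 2, 4 → best response Far-L.
Shop 2 against Far-R: payoffs 2, 6, 1 → best response Left.
Mutual best responses: (Far-R, Left).

(Far-R, Left)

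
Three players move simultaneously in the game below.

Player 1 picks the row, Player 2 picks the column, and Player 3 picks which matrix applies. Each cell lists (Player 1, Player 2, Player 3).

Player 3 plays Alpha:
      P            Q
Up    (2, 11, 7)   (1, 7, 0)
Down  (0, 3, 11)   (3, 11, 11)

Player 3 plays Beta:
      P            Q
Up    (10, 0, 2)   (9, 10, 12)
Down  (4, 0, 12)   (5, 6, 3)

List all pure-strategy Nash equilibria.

The pure Nash equilibria are (Up, P, Alpha) and (Up, Q, Beta) and (Down, Q, Alpha).

For each strategy profile, look for a profitable unilateral deviation.
(Up, P, Alpha): Player 1 gets 2, best alternative 0; Player 2 gets 11, best alternative 7; Player 3 gets 7, best alternative 2. No profitable deviation — NE.
(Up, P, Beta): Player 2 can switch to Q (0 → 10). Not NE.
(Up, Q, Alpha): Player 1 can switch to Down (1 → 3). Not NE.
(Up, Q, Beta): Player 1 gets 9, best alternative 5; Player 2 gets 10, best alternative 0; Player 3 gets 12, best alternative 0. No profitable deviation — NE.
(Down, P, Alpha): Player 1 can switch to Up (0 → 2). Not NE.
(Down, P, Beta): Player 1 can switch to Up (4 → 10). Not NE.
(Down, Q, Alpha): Player 1 gets 3, best alternative 1; Player 2 gets 11, best alternative 3; Player 3 gets 11, best alternative 3. No profitable deviation — NE.
(Down, Q, Beta): Player 1 can switch to Up (5 → 9). Not NE.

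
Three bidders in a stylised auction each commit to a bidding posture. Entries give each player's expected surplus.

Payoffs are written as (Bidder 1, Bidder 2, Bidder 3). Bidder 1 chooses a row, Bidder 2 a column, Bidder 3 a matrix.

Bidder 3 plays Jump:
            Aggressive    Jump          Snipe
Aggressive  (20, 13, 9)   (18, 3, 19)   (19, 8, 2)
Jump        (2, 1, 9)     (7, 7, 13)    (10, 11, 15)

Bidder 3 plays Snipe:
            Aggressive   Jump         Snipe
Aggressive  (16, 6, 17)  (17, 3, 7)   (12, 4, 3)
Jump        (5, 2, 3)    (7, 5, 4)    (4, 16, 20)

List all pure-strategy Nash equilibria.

For each player, find the best response to each opponent profile; mutual best responses are the pure NE.
Bidder 1 against (Aggressive, Jump): payoffs 20, 2 → best response Aggressive.
Bidder 1 against (Aggressive, Snipe): payoffs 16, 5 → best response Aggressive.
Bidder 1 against (Jump, Jump): payoffs 18, 7 → best response Aggressive.
Bidder 1 against (Jump, Snipe): payoffs 17, 7 → best response Aggressive.
Bidder 1 against (Snipe, Jump): payoffs 19, 10 → best response Aggressive.
Bidder 1 against (Snipe, Snipe): payoffs 12, 4 → best response Aggressive.
Bidder 2 against (Aggressive, Jump): payoffs 13, 3, 8 → best response Aggressive.
Bidder 2 against (Aggressive, Snipe): payoffs 6, 3, 4 → best response Aggressive.
Bidder 2 against (Jump, Jump): payoffs 1, 7, 11 → best response Snipe.
Bidder 2 against (Jump, Snipe): payoffs 2, 5, 16 → best response Snipe.
Bidder 3 against (Aggressive, Aggressive): payoffs 9, 17 → best response Snipe.
Bidder 3 against (Aggressive, Jump): payoffs 19, 7 → best response Jump.
Bidder 3 against (Aggressive, Snipe): payoffs 2, 3 → best response Snipe.
Bidder 3 against (Jump, Aggressive): payoffs 9, 3 → best response Jump.
Bidder 3 against (Jump, Jump): payoffs 13, 4 → best response Jump.
Bidder 3 against (Jump, Snipe): payoffs 15, 20 → best response Snipe.
Mutual best responses: (Aggressive, Aggressive, Snipe).

(Aggressive, Aggressive, Snipe)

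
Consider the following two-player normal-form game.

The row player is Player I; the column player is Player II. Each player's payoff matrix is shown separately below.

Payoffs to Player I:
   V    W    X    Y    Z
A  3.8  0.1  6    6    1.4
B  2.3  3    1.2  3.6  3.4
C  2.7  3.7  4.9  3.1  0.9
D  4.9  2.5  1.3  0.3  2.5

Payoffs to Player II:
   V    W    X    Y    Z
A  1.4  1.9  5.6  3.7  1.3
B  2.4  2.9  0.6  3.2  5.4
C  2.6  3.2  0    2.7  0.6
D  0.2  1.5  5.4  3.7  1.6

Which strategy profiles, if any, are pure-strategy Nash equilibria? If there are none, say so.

Player I against V: payoffs 3.8, 2.3, 2.7, 4.9 → best response D.
Player I against W: payoffs 0.1, 3, 3.7, 2.5 → best response C.
Player I against X: payoffs 6, 1.2, 4.9, 1.3 → best response A.
Player I against Y: payoffs 6, 3.6, 3.1, 0.3 → best response A.
Player I against Z: payoffs 1.4, 3.4, 0.9, 2.5 → best response B.
Player II against A: payoffs 1.4, 1.9, 5.6, 3.7, 1.3 → best response X.
Player II against B: payoffs 2.4, 2.9, 0.6, 3.2, 5.4 → best response Z.
Player II against C: payoffs 2.6, 3.2, 0, 2.7, 0.6 → best response W.
Player II against D: payoffs 0.2, 1.5, 5.4, 3.7, 1.6 → best response X.
Mutual best responses: (A, X); (B, Z); (C, W).

(A, X), (B, Z), (C, W)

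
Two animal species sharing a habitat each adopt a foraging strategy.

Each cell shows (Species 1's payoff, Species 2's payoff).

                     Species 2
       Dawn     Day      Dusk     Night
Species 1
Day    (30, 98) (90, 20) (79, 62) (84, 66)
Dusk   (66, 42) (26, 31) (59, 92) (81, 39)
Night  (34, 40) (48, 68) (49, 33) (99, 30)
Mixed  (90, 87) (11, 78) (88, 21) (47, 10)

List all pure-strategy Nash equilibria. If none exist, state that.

(Mixed, Dawn)

Check each profile: it is a Nash equilibrium iff no player can strictly gain by switching unilaterally.
(Day, Dawn): Species 1 can switch to Dusk (30 → 66). Not NE.
(Day, Day): Species 2 can switch to Dawn (20 → 98). Not NE.
(Day, Dusk): Species 1 can switch to Mixed (79 → 88). Not NE.
(Day, Night): Species 1 can switch to Night (84 → 99). Not NE.
(Dusk, Dawn): Species 1 can switch to Mixed (66 → 90). Not NE.
(Dusk, Day): Species 1 can switch to Day (26 → 90). Not NE.
(Mixed, Dawn): Species 1 gets 90, best alternative 66; Species 2 gets 87, best alternative 78. No profitable deviation — NE.
(The remaining 9 profiles each have a profitable deviation by the same check.)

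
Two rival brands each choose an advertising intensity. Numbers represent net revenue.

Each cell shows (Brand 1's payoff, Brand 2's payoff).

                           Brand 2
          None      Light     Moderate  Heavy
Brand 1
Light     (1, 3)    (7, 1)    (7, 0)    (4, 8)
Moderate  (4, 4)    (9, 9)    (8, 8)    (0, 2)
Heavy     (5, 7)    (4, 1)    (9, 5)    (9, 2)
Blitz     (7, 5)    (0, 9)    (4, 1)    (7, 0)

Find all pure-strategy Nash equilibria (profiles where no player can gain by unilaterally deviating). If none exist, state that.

Pure NE: (Moderate, Light)

For each player, find the best response to each opponent profile; mutual best responses are the pure NE.
Brand 1 against None: payoffs 1, 4, 5, 7 → best response Blitz.
Brand 1 against Light: payoffs 7, 9, 4, 0 → best response Moderate.
Brand 1 against Moderate: payoffs 7, 8, 9, 4 → best response Heavy.
Brand 1 against Heavy: payoffs 4, 0, 9, 7 → best response Heavy.
Brand 2 against Light: payoffs 3, 1, 0, 8 → best response Heavy.
Brand 2 against Moderate: payoffs 4, 9, 8, 2 → best response Light.
Brand 2 against Heavy: payoffs 7, 1, 5, 2 → best response None.
Brand 2 against Blitz: payoffs 5, 9, 1, 0 → best response Light.
Mutual best responses: (Moderate, Light).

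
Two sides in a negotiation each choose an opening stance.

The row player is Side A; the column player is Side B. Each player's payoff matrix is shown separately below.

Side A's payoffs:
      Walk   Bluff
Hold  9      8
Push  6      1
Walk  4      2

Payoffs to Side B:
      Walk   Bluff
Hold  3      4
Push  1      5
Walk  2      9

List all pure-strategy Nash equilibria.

(Hold, Walk): Side B can switch to Bluff (3 → 4). Not NE.
(Hold, Bluff): Side A gets 8, best alternative 2; Side B gets 4, best alternative 3. No profitable deviation — NE.
(Push, Walk): Side A can switch to Hold (6 → 9). Not NE.
(Push, Bluff): Side A can switch to Hold (1 → 8). Not NE.
(Walk, Walk): Side A can switch to Hold (4 → 9). Not NE.
(Walk, Bluff): Side A can switch to Hold (2 → 8). Not NE.

The unique pure-strategy Nash equilibrium is (Hold, Bluff).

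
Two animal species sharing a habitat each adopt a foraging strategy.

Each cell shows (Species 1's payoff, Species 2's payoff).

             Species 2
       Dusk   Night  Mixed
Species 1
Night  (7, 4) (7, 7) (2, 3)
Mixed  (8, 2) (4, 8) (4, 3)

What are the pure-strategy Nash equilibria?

The unique pure-strategy Nash equilibrium is (Night, Night).

Check each profile: it is a Nash equilibrium iff no player can strictly gain by switching unilaterally.
(Night, Dusk): Species 1 can switch to Mixed (7 → 8). Not NE.
(Night, Night): Species 1 gets 7, best alternative 4; Species 2 gets 7, best alternative 4. No profitable deviation — NE.
(Night, Mixed): Species 1 can switch to Mixed (2 → 4). Not NE.
(Mixed, Dusk): Species 2 can switch to Night (2 → 8). Not NE.
(Mixed, Night): Species 1 can switch to Night (4 → 7). Not NE.
(Mixed, Mixed): Species 2 can switch to Night (3 → 8). Not NE.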